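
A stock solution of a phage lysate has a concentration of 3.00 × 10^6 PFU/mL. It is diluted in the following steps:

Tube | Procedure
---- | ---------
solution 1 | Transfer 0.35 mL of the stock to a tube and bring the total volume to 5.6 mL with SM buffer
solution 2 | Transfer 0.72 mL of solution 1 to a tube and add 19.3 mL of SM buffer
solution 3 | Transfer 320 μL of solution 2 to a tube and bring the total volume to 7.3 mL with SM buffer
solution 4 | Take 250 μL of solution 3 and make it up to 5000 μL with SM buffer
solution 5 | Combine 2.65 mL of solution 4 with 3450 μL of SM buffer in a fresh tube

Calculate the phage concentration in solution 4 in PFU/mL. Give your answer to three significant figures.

Step 1: 0.35 mL brought to 5.6 mL → factor 5.6/0.35 = 16
Step 2: 0.72 mL + 19.3 mL = 20.02 mL total → factor 20.02/0.72 = 27.806
Step 3: 320 μL brought to 7.3 mL → factor 7300/320 = 22.812
Step 4: 250 μL brought to 5000 μL → factor 5000/250 = 20
Dilution factor through solution 4 = 16 × 27.806 × 22.812 × 20 = 2.0298 × 10^5
[solution 4] = 3.00 × 10^6 PFU/mL / 2.0298 × 10^5 = 14.8 PFU/mL

14.8 PFU/mL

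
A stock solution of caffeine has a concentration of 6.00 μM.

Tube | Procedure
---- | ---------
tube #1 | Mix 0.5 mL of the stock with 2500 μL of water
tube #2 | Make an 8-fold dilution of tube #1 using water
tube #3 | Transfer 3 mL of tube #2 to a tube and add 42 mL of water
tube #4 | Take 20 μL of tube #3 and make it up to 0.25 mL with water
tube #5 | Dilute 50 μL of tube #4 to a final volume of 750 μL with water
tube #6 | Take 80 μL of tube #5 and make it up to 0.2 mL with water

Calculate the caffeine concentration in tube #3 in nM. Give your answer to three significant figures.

Step 1: 0.5 mL + 2500 μL = 3 mL total → factor 3/0.5 = 6
Step 2: 8-fold → factor 8
Step 3: 3 mL + 42 mL = 45 mL total → factor 45/3 = 15
Dilution factor through tube #3 = 6 × 8 × 15 = 720
[tube #3] = 6.00 μM / 720 = 0.008333 μM = 8.33 nM

8.33 nM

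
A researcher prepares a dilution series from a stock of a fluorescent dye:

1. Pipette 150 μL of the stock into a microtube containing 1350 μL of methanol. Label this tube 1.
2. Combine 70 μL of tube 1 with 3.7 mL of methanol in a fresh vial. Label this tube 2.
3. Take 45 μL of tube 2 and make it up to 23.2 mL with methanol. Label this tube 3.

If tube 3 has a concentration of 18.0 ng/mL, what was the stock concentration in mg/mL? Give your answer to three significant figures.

5.00 mg/mL

Step 1: 150 μL + 1350 μL = 1500 μL total → factor 1500/150 = 10
Step 2: 70 μL + 3.7 mL = 3770 μL total → factor 3770/70 = 53.857
Step 3: 45 μL brought to 23.2 mL → factor 23200/45 = 515.56
Overall dilution factor = 10 × 53.857 × 515.56 = 2.7766 × 10^5
Stock = 18.0 ng/mL × 2.7766 × 10^5 = 4.998 × 10^6 ng/mL = 5.00 mg/mL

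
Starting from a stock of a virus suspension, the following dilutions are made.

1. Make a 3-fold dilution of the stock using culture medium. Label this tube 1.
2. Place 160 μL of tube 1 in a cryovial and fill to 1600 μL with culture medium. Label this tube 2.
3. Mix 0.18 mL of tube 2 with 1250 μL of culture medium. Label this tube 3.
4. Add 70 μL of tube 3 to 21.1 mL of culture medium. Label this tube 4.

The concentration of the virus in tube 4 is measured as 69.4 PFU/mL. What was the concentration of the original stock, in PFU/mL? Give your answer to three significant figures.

Step 1: 3-fold → factor 3
Step 2: 160 μL brought to 1600 μL → factor 1600/160 = 10
Step 3: 0.18 mL + 1250 μL = 1.43 mL total → factor 1.43/0.18 = 7.9444
Step 4: 70 μL + 21.1 mL = 21170 μL total → factor 21170/70 = 302.43
Overall dilution factor = 3 × 10 × 7.9444 × 302.43 = 72079
Stock = 69.4 PFU/mL × 72079 = 5.00 × 10^6 PFU/mL

5.00 × 10^6 PFU/mL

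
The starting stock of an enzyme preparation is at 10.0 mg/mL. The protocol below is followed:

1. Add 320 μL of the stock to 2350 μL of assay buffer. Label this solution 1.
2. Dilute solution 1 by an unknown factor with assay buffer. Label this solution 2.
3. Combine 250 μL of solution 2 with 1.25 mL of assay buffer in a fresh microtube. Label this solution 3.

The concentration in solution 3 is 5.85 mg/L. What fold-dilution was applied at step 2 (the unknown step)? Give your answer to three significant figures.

34.1-fold

Step 1: 320 μL + 2350 μL = 2670 μL total → factor 2670/320 = 8.3438
Step 2: unknown factor x
Step 3: 250 μL + 1.25 mL = 1500 μL total → factor 1500/250 = 6
Product of known-step factors = 50.062
Overall factor = 10.0 mg/mL / (5.85 mg/L) = 1709.4
x = 1709.4 / 50.062 = 34.1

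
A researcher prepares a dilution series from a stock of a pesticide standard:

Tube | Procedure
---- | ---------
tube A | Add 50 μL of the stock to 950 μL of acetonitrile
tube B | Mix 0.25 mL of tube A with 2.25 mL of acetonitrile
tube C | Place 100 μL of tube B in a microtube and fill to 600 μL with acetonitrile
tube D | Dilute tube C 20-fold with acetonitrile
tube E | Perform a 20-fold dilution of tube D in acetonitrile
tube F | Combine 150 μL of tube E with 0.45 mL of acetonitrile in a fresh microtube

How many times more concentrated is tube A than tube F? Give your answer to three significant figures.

Step 1: 50 μL + 950 μL = 1000 μL total → factor 1000/50 = 20
Step 2: 0.25 mL + 2.25 mL = 2.5 mL total → factor 2.5/0.25 = 10
Step 3: 100 μL brought to 600 μL → factor 600/100 = 6
Step 4: 20-fold → factor 20
Step 5: 20-fold → factor 20
Step 6: 150 μL + 0.45 mL = 600 μL total → factor 600/150 = 4
Dilution factor to tube A = 20; to tube F = 1.92 × 10^6
[tube A]/[tube F] = (factor to tube F)/(factor to tube A) = 1.92 × 10^6/20 = 9.60 × 10^4

9.60 × 10^4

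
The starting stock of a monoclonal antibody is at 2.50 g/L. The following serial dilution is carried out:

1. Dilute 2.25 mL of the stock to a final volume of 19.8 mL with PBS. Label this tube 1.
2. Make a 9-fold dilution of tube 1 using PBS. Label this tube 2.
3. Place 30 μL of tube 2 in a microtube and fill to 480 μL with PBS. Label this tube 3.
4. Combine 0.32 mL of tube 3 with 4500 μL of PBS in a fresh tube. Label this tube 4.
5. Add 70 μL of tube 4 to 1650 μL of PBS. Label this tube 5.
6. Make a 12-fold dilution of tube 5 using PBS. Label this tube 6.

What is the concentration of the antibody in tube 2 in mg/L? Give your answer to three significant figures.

Step 1: 2.25 mL brought to 19.8 mL → factor 19.8/2.25 = 8.8
Step 2: 9-fold → factor 9
Dilution factor through tube 2 = 8.8 × 9 = 79.2
[tube 2] = 2.50 g/L / 79.2 = 0.03157 g/L = 31.6 mg/L

31.6 mg/L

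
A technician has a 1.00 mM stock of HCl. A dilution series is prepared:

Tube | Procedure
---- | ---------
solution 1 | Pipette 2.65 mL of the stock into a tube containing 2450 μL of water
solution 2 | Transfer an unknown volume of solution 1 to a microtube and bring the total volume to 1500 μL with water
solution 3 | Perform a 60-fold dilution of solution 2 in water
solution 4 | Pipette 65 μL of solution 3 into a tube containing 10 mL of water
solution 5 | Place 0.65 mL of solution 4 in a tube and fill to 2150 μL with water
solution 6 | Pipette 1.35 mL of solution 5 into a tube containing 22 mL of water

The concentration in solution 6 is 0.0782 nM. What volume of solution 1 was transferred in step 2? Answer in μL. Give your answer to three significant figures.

120 μL

Step 1: 2.65 mL + 2450 μL = 5.1 mL total → factor 5.1/2.65 = 1.9245
Step 2: v brought to 1500 μL → factor = 1500 μL/v
Step 3: 60-fold → factor 60
Step 4: 65 μL + 10 mL = 10065 μL total → factor 10065/65 = 154.85
Step 5: 0.65 mL brought to 2150 μL → factor 2.15/0.65 = 3.3077
Step 6: 1.35 mL + 22 mL = 23.35 mL total → factor 23.35/1.35 = 17.296
Product of known-step factors = 1.0229 × 10^6
Overall factor = 1.00 mM / (0.0782 nM) = 1.2788 × 10^7
Step-2 factor = 1.2788 × 10^7 / 1.0229 × 10^6 = 12.501
v = 1500 μL / 12.501 = 120 μL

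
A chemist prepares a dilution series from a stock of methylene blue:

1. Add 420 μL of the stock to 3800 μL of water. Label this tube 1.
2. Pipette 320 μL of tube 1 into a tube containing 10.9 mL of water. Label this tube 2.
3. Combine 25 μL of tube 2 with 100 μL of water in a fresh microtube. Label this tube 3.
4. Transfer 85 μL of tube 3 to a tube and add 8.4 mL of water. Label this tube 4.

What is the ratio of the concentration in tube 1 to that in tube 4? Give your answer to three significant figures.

Step 1: 420 μL + 3800 μL = 4220 μL total → factor 4220/420 = 10.048
Step 2: 320 μL + 10.9 mL = 11220 μL total → factor 11220/320 = 35.062
Step 3: 25 μL + 100 μL = 125 μL total → factor 125/25 = 5
Step 4: 85 μL + 8.4 mL = 8485 μL total → factor 8485/85 = 99.824
Dilution factor to tube 1 = 10.048; to tube 4 = 1.7584 × 10^5
[tube 1]/[tube 4] = (factor to tube 4)/(factor to tube 1) = 1.7584 × 10^5/10.048 = 1.75 × 10^4

1.75 × 10^4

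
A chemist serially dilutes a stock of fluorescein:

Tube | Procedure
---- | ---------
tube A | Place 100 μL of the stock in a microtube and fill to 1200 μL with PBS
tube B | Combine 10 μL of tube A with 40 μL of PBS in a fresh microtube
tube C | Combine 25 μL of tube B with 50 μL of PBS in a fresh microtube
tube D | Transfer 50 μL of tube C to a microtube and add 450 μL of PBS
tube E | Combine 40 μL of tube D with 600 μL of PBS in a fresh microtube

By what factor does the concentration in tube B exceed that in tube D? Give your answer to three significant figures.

Step 1: 100 μL brought to 1200 μL → factor 1200/100 = 12
Step 2: 10 μL + 40 μL = 50 μL total → factor 50/10 = 5
Step 3: 25 μL + 50 μL = 75 μL total → factor 75/25 = 3
Step 4: 50 μL + 450 μL = 500 μL total → factor 500/50 = 10
Dilution factor to tube B = 60; to tube D = 1800
[tube B]/[tube D] = (factor to tube D)/(factor to tube B) = 1800/60 = 30.0

30.0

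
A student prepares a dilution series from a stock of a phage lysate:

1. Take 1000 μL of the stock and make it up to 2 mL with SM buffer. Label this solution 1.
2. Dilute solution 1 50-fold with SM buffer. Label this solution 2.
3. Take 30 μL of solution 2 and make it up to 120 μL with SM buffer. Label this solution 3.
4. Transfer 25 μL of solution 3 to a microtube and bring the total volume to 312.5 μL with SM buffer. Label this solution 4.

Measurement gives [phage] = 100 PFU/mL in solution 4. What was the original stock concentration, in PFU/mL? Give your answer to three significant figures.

Step 1: 1000 μL brought to 2 mL → factor 2000/1000 = 2
Step 2: 50-fold → factor 50
Step 3: 30 μL brought to 120 μL → factor 120/30 = 4
Step 4: 25 μL brought to 312.5 μL → factor 312.5/25 = 12.5
Overall dilution factor = 2 × 50 × 4 × 12.5 = 5000
Stock = 100 PFU/mL × 5000 = 5.00 × 10^5 PFU/mL

5.00 × 10^5 PFU/mL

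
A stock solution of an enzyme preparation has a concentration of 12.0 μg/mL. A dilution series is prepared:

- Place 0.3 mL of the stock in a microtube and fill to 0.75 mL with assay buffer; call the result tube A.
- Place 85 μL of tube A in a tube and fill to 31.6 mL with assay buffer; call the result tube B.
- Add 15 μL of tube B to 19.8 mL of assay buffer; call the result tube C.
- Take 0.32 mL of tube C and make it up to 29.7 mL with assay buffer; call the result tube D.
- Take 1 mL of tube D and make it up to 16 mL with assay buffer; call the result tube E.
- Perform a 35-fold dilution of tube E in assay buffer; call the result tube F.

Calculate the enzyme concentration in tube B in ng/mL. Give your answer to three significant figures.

Step 1: 0.3 mL brought to 0.75 mL → factor 0.75/0.3 = 2.5
Step 2: 85 μL brought to 31.6 mL → factor 31600/85 = 371.76
Dilution factor through tube B = 2.5 × 371.76 = 929.41
[tube B] = 12.0 μg/mL / 929.41 = 0.01291 μg/mL = 12.9 ng/mL

12.9 ng/mL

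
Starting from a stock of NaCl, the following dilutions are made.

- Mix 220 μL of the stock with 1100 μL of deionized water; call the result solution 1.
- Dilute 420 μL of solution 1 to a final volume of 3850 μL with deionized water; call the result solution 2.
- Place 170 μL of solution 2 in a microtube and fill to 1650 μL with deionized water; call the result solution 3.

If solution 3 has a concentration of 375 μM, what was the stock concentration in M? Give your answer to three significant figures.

0.200 M

Step 1: 220 μL + 1100 μL = 1320 μL total → factor 1320/220 = 6
Step 2: 420 μL brought to 3850 μL → factor 3850/420 = 9.1667
Step 3: 170 μL brought to 1650 μL → factor 1650/170 = 9.7059
Overall dilution factor = 6 × 9.1667 × 9.7059 = 533.82
Stock = 375 μM × 533.82 = 2.002 × 10^5 μM = 0.200 M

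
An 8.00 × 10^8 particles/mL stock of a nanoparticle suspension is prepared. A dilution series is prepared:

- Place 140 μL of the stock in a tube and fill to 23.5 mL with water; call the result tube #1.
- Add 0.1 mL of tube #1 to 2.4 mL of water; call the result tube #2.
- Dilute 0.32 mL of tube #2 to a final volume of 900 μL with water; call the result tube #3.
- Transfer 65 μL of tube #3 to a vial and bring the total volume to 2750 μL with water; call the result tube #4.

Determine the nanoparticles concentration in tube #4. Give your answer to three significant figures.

Step 1: 140 μL brought to 23.5 mL → factor 23500/140 = 167.86
Step 2: 0.1 mL + 2.4 mL = 2.5 mL total → factor 2.5/0.1 = 25
Step 3: 0.32 mL brought to 900 μL → factor 0.9/0.32 = 2.8125
Step 4: 65 μL brought to 2750 μL → factor 2750/65 = 42.308
Overall dilution factor = 167.86 × 25 × 2.8125 × 42.308 = 4.9933 × 10^5
Final = 8.00 × 10^8 particles/mL / 4.9933 × 10^5 = 1.60 × 10^3 particles/mL

1.60 × 10^3 particles/mL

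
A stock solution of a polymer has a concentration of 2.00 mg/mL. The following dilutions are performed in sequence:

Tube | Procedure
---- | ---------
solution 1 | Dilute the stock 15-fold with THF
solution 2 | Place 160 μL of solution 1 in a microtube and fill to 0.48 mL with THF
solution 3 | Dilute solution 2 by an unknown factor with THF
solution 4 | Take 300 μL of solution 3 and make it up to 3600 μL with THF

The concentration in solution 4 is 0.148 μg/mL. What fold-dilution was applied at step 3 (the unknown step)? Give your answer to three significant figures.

Step 1: 15-fold → factor 15
Step 2: 160 μL brought to 0.48 mL → factor 480/160 = 3
Step 3: unknown factor x
Step 4: 300 μL brought to 3600 μL → factor 3600/300 = 12
Product of known-step factors = 540
Overall factor = 2.00 mg/mL / (0.148 μg/mL) = 13514
x = 13514 / 540 = 25.0

25.0-fold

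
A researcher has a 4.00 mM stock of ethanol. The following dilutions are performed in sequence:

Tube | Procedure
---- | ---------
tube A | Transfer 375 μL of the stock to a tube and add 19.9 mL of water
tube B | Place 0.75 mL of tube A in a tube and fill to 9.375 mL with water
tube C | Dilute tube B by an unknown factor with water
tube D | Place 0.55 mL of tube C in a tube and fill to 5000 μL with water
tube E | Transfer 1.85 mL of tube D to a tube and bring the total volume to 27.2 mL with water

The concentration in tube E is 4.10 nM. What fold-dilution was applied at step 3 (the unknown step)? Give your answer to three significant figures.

Step 1: 375 μL + 19.9 mL = 20275 μL total → factor 20275/375 = 54.067
Step 2: 0.75 mL brought to 9.375 mL → factor 9.375/0.75 = 12.5
Step 3: unknown factor x
Step 4: 0.55 mL brought to 5000 μL → factor 5/0.55 = 9.0909
Step 5: 1.85 mL brought to 27.2 mL → factor 27.2/1.85 = 14.703
Product of known-step factors = 90333
Overall factor = 4.00 mM / (4.10 nM) = 9.7561 × 10^5
x = 9.7561 × 10^5 / 90333 = 10.8

10.8-fold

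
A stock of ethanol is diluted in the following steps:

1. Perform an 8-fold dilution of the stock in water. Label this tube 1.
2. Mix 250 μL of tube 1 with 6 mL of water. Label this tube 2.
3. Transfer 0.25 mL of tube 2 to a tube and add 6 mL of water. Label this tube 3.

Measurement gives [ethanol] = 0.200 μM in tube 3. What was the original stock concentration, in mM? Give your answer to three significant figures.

1.00 mM

Step 1: 8-fold → factor 8
Step 2: 250 μL + 6 mL = 6250 μL total → factor 6250/250 = 25
Step 3: 0.25 mL + 6 mL = 6.25 mL total → factor 6.25/0.25 = 25
Overall dilution factor = 8 × 25 × 25 = 5000
Stock = 0.200 μM × 5000 = 1000 μM = 1.00 mM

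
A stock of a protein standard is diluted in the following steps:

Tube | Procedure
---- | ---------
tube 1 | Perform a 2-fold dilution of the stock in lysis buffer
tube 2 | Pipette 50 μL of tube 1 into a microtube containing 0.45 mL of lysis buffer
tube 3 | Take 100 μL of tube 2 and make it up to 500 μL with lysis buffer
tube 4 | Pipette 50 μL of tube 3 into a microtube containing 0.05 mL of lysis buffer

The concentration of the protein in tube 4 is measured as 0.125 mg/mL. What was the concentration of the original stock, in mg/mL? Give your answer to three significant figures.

25.0 mg/mL

Step 1: 2-fold → factor 2
Step 2: 50 μL + 0.45 mL = 500 μL total → factor 500/50 = 10
Step 3: 100 μL brought to 500 μL → factor 500/100 = 5
Step 4: 50 μL + 0.05 mL = 100 μL total → factor 100/50 = 2
Overall dilution factor = 2 × 10 × 5 × 2 = 200
Stock = 0.125 mg/mL × 200 = 25.0 mg/mL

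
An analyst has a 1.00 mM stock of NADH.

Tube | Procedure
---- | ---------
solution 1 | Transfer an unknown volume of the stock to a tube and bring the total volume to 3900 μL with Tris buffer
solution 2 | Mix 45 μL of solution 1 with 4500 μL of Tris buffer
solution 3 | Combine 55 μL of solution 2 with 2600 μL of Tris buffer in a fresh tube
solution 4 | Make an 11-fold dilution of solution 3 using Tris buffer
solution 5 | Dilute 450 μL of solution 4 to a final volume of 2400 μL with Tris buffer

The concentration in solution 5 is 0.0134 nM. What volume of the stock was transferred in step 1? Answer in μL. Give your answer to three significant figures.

14.9 μL

Step 1: v brought to 3900 μL → factor = 3900 μL/v
Step 2: 45 μL + 4500 μL = 4545 μL total → factor 4545/45 = 101
Step 3: 55 μL + 2600 μL = 2655 μL total → factor 2655/55 = 48.273
Step 4: 11-fold → factor 11
Step 5: 450 μL brought to 2400 μL → factor 2400/450 = 5.3333
Product of known-step factors = 2.8603 × 10^5
Overall factor = 1.00 mM / (0.0134 nM) = 7.4627 × 10^7
Step-1 factor = 7.4627 × 10^7 / 2.8603 × 10^5 = 260.9
v = 3900 μL / 260.9 = 14.9 μL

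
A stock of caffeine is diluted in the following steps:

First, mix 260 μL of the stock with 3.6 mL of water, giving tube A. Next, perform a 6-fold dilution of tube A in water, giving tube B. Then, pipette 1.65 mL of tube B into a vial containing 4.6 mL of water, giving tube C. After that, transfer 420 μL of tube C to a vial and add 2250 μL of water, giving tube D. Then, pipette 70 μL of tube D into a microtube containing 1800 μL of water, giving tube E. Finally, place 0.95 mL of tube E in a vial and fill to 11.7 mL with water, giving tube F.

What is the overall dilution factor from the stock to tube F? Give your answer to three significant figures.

Step 1: 260 μL + 3.6 mL = 3860 μL total → factor 3860/260 = 14.846
Step 2: 6-fold → factor 6
Step 3: 1.65 mL + 4.6 mL = 6.25 mL total → factor 6.25/1.65 = 3.7879
Step 4: 420 μL + 2250 μL = 2670 μL total → factor 2670/420 = 6.3571
Step 5: 70 μL + 1800 μL = 1870 μL total → factor 1870/70 = 26.714
Step 6: 0.95 mL brought to 11.7 mL → factor 11.7/0.95 = 12.316
Overall dilution factor = 14.846 × 6 × 3.7879 × 6.3571 × 26.714 × 12.316 = 7.0571 × 10^5

7.06 × 10^5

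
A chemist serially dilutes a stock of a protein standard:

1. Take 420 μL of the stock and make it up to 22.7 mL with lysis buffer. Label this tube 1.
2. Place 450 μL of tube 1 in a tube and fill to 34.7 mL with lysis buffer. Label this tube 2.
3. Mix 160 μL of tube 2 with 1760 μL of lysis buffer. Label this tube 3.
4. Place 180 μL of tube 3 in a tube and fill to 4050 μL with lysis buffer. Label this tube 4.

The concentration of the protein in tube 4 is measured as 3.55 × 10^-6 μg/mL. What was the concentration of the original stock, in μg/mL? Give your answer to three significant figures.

Step 1: 420 μL brought to 22.7 mL → factor 22700/420 = 54.048
Step 2: 450 μL brought to 34.7 mL → factor 34700/450 = 77.111
Step 3: 160 μL + 1760 μL = 1920 μL total → factor 1920/160 = 12
Step 4: 180 μL brought to 4050 μL → factor 4050/180 = 22.5
Overall dilution factor = 54.048 × 77.111 × 12 × 22.5 = 1.1253 × 10^6
Stock = 3.55 × 10^-6 μg/mL × 1.1253 × 10^6 = 3.99 μg/mL

3.99 μg/mL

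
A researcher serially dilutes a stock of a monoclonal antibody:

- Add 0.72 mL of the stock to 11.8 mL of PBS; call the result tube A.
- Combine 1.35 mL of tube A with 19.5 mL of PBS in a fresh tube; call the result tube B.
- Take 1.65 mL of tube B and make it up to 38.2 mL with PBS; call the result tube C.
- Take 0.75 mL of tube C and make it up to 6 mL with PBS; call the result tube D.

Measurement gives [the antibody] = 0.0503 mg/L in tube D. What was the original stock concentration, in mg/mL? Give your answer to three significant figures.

2.50 mg/mL

Step 1: 0.72 mL + 11.8 mL = 12.52 mL total → factor 12.52/0.72 = 17.389
Step 2: 1.35 mL + 19.5 mL = 20.85 mL total → factor 20.85/1.35 = 15.444
Step 3: 1.65 mL brought to 38.2 mL → factor 38.2/1.65 = 23.152
Step 4: 0.75 mL brought to 6 mL → factor 6/0.75 = 8
Overall dilution factor = 17.389 × 15.444 × 23.152 × 8 = 49741
Stock = 0.0503 mg/L × 49741 = 2502 mg/L = 2.50 mg/mL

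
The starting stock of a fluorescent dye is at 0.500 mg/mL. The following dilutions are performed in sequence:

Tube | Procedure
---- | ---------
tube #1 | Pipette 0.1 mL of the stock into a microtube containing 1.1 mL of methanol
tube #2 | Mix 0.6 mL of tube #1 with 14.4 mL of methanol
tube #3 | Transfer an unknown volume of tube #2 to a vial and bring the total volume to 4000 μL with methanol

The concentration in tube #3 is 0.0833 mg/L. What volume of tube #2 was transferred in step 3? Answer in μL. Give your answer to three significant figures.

Step 1: 0.1 mL + 1.1 mL = 1.2 mL total → factor 1.2/0.1 = 12
Step 2: 0.6 mL + 14.4 mL = 15 mL total → factor 15/0.6 = 25
Step 3: v brought to 4000 μL → factor = 4000 μL/v
Product of known-step factors = 300
Overall factor = 0.500 mg/mL / (0.0833 mg/L) = 6002.4
Step-3 factor = 6002.4 / 300 = 20.008
v = 4000 μL / 20.008 = 200 μL

200 μL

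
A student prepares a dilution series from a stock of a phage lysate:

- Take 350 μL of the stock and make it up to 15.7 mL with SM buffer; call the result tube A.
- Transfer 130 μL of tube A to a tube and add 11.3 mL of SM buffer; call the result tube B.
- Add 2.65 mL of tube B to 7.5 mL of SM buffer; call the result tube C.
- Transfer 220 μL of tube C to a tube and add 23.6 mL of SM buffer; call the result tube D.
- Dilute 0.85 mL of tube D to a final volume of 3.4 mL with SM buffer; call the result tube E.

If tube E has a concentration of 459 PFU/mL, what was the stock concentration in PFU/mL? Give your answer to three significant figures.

3.00 × 10^9 PFU/mL

Step 1: 350 μL brought to 15.7 mL → factor 15700/350 = 44.857
Step 2: 130 μL + 11.3 mL = 11430 μL total → factor 11430/130 = 87.923
Step 3: 2.65 mL + 7.5 mL = 10.15 mL total → factor 10.15/2.65 = 3.8302
Step 4: 220 μL + 23.6 mL = 23820 μL total → factor 23820/220 = 108.27
Step 5: 0.85 mL brought to 3.4 mL → factor 3.4/0.85 = 4
Overall dilution factor = 44.857 × 87.923 × 3.8302 × 108.27 × 4 = 6.5423 × 10^6
Stock = 459 PFU/mL × 6.5423 × 10^6 = 3.00 × 10^9 PFU/mL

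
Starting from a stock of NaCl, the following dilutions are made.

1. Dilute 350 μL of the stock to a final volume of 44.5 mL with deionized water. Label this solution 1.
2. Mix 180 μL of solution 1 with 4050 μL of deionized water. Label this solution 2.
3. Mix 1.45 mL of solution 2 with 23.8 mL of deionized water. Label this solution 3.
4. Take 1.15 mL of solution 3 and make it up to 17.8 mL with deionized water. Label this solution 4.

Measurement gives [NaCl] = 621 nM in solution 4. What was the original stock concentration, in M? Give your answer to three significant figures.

0.500 M

Step 1: 350 μL brought to 44.5 mL → factor 44500/350 = 127.14
Step 2: 180 μL + 4050 μL = 4230 μL total → factor 4230/180 = 23.5
Step 3: 1.45 mL + 23.8 mL = 25.25 mL total → factor 25.25/1.45 = 17.414
Step 4: 1.15 mL brought to 17.8 mL → factor 17.8/1.15 = 15.478
Overall dilution factor = 127.14 × 23.5 × 17.414 × 15.478 = 8.0533 × 10^5
Stock = 621 nM × 8.0533 × 10^5 = 5.001 × 10^8 nM = 0.500 M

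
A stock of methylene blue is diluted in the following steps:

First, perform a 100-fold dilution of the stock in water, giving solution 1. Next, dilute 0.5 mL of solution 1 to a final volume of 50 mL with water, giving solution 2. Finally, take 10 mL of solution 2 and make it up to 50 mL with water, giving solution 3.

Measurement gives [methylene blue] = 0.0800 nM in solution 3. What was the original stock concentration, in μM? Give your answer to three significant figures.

Step 1: 100-fold → factor 100
Step 2: 0.5 mL brought to 50 mL → factor 50/0.5 = 100
Step 3: 10 mL brought to 50 mL → factor 50/10 = 5
Overall dilution factor = 100 × 100 × 5 = 50000
Stock = 0.0800 nM × 50000 = 4000 nM = 4.00 μM

4.00 μM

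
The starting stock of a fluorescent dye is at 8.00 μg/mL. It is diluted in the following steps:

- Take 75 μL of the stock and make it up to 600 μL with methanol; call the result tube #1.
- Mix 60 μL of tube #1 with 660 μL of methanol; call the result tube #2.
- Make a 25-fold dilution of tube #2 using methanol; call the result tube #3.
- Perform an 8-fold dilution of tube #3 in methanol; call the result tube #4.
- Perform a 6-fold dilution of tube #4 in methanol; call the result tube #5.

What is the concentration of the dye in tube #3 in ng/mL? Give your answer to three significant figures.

Step 1: 75 μL brought to 600 μL → factor 600/75 = 8
Step 2: 60 μL + 660 μL = 720 μL total → factor 720/60 = 12
Step 3: 25-fold → factor 25
Dilution factor through tube #3 = 8 × 12 × 25 = 2400
[tube #3] = 8.00 μg/mL / 2400 = 0.003333 μg/mL = 3.33 ng/mL

3.33 ng/mL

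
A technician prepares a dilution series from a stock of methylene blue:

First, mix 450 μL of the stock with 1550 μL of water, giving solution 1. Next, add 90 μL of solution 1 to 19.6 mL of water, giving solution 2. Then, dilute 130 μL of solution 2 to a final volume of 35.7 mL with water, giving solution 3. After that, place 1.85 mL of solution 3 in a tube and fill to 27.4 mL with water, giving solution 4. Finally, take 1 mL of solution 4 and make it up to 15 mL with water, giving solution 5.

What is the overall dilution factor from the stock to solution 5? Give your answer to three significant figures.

5.93 × 10^7

Step 1: 450 μL + 1550 μL = 2000 μL total → factor 2000/450 = 4.4444
Step 2: 90 μL + 19.6 mL = 19690 μL total → factor 19690/90 = 218.78
Step 3: 130 μL brought to 35.7 mL → factor 35700/130 = 274.62
Step 4: 1.85 mL brought to 27.4 mL → factor 27.4/1.85 = 14.811
Step 5: 1 mL brought to 15 mL → factor 15/1 = 15
Overall dilution factor = 4.4444 × 218.78 × 274.62 × 14.811 × 15 = 5.9322 × 10^7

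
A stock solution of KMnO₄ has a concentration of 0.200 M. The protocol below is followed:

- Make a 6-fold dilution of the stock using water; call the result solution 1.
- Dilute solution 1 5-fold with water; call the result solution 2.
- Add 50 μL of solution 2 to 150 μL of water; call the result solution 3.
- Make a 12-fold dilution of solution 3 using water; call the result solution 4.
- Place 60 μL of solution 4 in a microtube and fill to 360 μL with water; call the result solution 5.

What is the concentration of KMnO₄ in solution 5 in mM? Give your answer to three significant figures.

0.0231 mM

Step 1: 6-fold → factor 6
Step 2: 5-fold → factor 5
Step 3: 50 μL + 150 μL = 200 μL total → factor 200/50 = 4
Step 4: 12-fold → factor 12
Step 5: 60 μL brought to 360 μL → factor 360/60 = 6
Overall dilution factor = 6 × 5 × 4 × 12 × 6 = 8640
Final = 0.200 M / 8640 = 2.315 × 10^-5 M = 0.0231 mM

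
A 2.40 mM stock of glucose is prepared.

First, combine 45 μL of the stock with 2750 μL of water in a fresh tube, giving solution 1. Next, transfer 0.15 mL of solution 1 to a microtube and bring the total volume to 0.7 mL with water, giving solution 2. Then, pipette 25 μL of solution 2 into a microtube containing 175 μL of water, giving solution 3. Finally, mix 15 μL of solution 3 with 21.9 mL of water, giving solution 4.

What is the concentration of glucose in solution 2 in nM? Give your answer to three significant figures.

8.28 × 10^3 nM

Step 1: 45 μL + 2750 μL = 2795 μL total → factor 2795/45 = 62.111
Step 2: 0.15 mL brought to 0.7 mL → factor 0.7/0.15 = 4.6667
Dilution factor through solution 2 = 62.111 × 4.6667 = 289.85
[solution 2] = 2.40 mM / 289.85 = 0.008280 mM = 8.28 × 10^3 nM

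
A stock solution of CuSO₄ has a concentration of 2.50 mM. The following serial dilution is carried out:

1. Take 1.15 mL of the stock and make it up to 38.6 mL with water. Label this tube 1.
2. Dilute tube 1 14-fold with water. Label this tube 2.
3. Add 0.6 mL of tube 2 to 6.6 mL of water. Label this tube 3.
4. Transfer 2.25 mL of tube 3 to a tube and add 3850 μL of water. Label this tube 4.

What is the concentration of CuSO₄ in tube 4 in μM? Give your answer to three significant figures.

0.164 μM

Step 1: 1.15 mL brought to 38.6 mL → factor 38.6/1.15 = 33.565
Step 2: 14-fold → factor 14
Step 3: 0.6 mL + 6.6 mL = 7.2 mL total → factor 7.2/0.6 = 12
Step 4: 2.25 mL + 3850 μL = 6.1 mL total → factor 6.1/2.25 = 2.7111
Dilution factor through tube 4 = 33.565 × 14 × 12 × 2.7111 = 15288
[tube 4] = 2.50 mM / 15288 = 0.0001635 mM = 0.164 μM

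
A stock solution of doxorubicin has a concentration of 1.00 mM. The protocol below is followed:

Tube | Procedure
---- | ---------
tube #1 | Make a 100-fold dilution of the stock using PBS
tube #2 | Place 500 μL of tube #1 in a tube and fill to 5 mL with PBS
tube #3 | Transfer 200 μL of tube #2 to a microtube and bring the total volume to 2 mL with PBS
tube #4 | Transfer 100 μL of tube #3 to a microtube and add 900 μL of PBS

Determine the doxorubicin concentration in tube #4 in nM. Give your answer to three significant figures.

Step 1: 100-fold → factor 100
Step 2: 500 μL brought to 5 mL → factor 5000/500 = 10
Step 3: 200 μL brought to 2 mL → factor 2000/200 = 10
Step 4: 100 μL + 900 μL = 1000 μL total → factor 1000/100 = 10
Overall dilution factor = 100 × 10 × 10 × 10 = 1 × 10^5
Final = 1.00 mM / 1 × 10^5 = 1.000 × 10^-5 mM = 10.0 nM

10.0 nM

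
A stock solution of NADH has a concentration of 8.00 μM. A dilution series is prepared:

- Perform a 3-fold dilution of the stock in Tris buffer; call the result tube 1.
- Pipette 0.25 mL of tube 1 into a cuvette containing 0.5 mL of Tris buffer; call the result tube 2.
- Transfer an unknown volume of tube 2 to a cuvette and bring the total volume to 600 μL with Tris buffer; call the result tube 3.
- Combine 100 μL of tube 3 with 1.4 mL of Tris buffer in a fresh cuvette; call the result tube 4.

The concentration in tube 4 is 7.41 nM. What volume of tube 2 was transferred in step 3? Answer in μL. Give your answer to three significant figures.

75.0 μL

Step 1: 3-fold → factor 3
Step 2: 0.25 mL + 0.5 mL = 0.75 mL total → factor 0.75/0.25 = 3
Step 3: v brought to 600 μL → factor = 600 μL/v
Step 4: 100 μL + 1.4 mL = 1500 μL total → factor 1500/100 = 15
Product of known-step factors = 135
Overall factor = 8.00 μM / (7.41 nM) = 1079.6
Step-3 factor = 1079.6 / 135 = 7.9972
v = 600 μL / 7.9972 = 75.0 μL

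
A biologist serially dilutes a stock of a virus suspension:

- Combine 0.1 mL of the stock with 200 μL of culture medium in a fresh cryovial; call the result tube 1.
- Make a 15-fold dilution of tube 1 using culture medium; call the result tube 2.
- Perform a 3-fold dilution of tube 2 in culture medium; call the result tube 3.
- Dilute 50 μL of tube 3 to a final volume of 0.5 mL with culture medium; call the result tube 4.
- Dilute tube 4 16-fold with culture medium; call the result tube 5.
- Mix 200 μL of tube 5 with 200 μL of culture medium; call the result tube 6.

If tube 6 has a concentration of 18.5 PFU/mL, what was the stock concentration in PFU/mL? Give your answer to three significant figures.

Step 1: 0.1 mL + 200 μL = 0.3 mL total → factor 0.3/0.1 = 3
Step 2: 15-fold → factor 15
Step 3: 3-fold → factor 3
Step 4: 50 μL brought to 0.5 mL → factor 500/50 = 10
Step 5: 16-fold → factor 16
Step 6: 200 μL + 200 μL = 400 μL total → factor 400/200 = 2
Overall dilution factor = 3 × 15 × 3 × 10 × 16 × 2 = 43200
Stock = 18.5 PFU/mL × 43200 = 7.99 × 10^5 PFU/mL

7.99 × 10^5 PFU/mL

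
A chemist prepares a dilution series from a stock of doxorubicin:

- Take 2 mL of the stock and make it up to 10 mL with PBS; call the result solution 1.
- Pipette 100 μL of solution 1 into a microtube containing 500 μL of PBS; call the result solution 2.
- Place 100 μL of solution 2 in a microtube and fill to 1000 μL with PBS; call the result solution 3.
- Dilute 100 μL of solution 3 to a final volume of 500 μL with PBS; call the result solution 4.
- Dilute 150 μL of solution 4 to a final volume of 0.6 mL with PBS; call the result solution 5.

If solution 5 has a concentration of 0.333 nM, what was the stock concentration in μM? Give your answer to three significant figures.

2.00 μM

Step 1: 2 mL brought to 10 mL → factor 10/2 = 5
Step 2: 100 μL + 500 μL = 600 μL total → factor 600/100 = 6
Step 3: 100 μL brought to 1000 μL → factor 1000/100 = 10
Step 4: 100 μL brought to 500 μL → factor 500/100 = 5
Step 5: 150 μL brought to 0.6 mL → factor 600/150 = 4
Overall dilution factor = 5 × 6 × 10 × 5 × 4 = 6000
Stock = 0.333 nM × 6000 = 1998 nM = 2.00 μM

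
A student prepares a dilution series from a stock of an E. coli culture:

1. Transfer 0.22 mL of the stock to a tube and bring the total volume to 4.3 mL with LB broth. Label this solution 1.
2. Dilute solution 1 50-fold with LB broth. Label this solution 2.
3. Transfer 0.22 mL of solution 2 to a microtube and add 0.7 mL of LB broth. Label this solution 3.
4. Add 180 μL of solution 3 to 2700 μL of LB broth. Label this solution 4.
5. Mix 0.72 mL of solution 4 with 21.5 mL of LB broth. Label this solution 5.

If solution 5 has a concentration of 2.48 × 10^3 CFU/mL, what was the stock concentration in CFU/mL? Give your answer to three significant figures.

Step 1: 0.22 mL brought to 4.3 mL → factor 4.3/0.22 = 19.545
Step 2: 50-fold → factor 50
Step 3: 0.22 mL + 0.7 mL = 0.92 mL total → factor 0.92/0.22 = 4.1818
Step 4: 180 μL + 2700 μL = 2880 μL total → factor 2880/180 = 16
Step 5: 0.72 mL + 21.5 mL = 22.22 mL total → factor 22.22/0.72 = 30.861
Overall dilution factor = 19.545 × 50 × 4.1818 × 16 × 30.861 = 2.018 × 10^6
Stock = 2.48 × 10^3 CFU/mL × 2.018 × 10^6 = 5.00 × 10^9 CFU/mL

5.00 × 10^9 CFU/mL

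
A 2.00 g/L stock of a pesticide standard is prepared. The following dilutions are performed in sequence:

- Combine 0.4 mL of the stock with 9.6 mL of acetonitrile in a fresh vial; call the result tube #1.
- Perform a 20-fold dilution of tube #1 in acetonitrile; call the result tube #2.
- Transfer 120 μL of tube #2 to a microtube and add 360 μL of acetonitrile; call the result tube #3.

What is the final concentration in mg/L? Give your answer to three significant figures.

Step 1: 0.4 mL + 9.6 mL = 10 mL total → factor 10/0.4 = 25
Step 2: 20-fold → factor 20
Step 3: 120 μL + 360 μL = 480 μL total → factor 480/120 = 4
Overall dilution factor = 25 × 20 × 4 = 2000
Final = 2.00 g/L / 2000 = 0.001000 g/L = 1.00 mg/L

1.00 mg/L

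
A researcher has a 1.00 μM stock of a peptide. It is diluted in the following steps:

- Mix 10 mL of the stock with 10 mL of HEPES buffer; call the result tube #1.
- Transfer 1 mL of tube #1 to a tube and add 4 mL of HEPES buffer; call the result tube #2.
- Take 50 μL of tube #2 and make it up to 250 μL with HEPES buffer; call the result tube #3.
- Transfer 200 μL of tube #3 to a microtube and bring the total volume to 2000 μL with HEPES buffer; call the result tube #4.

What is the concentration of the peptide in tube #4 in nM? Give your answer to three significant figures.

2.00 nM

Step 1: 10 mL + 10 mL = 20 mL total → factor 20/10 = 2
Step 2: 1 mL + 4 mL = 5 mL total → factor 5/1 = 5
Step 3: 50 μL brought to 250 μL → factor 250/50 = 5
Step 4: 200 μL brought to 2000 μL → factor 2000/200 = 10
Overall dilution factor = 2 × 5 × 5 × 10 = 500
Final = 1.00 μM / 500 = 0.002000 μM = 2.00 nM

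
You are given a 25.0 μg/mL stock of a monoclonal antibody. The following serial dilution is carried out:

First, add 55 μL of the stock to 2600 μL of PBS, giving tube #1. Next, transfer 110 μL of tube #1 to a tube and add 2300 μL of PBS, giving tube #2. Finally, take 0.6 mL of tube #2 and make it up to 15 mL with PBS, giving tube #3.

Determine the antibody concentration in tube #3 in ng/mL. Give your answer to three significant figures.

Step 1: 55 μL + 2600 μL = 2655 μL total → factor 2655/55 = 48.273
Step 2: 110 μL + 2300 μL = 2410 μL total → factor 2410/110 = 21.909
Step 3: 0.6 mL brought to 15 mL → factor 15/0.6 = 25
Overall dilution factor = 48.273 × 21.909 × 25 = 26440
Final = 25.0 μg/mL / 26440 = 0.0009455 μg/mL = 0.946 ng/mL

0.946 ng/mL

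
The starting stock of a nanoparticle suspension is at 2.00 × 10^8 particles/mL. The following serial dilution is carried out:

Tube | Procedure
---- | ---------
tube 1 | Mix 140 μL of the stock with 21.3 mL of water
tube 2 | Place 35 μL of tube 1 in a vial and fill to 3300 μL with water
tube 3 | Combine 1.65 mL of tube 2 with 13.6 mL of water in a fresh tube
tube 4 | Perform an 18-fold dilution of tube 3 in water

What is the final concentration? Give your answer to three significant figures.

Step 1: 140 μL + 21.3 mL = 21440 μL total → factor 21440/140 = 153.14
Step 2: 35 μL brought to 3300 μL → factor 3300/35 = 94.286
Step 3: 1.65 mL + 13.6 mL = 15.25 mL total → factor 15.25/1.65 = 9.2424
Step 4: 18-fold → factor 18
Overall dilution factor = 153.14 × 94.286 × 9.2424 × 18 = 2.4022 × 10^6
Final = 2.00 × 10^8 particles/mL / 2.4022 × 10^6 = 83.3 particles/mL

83.3 particles/mL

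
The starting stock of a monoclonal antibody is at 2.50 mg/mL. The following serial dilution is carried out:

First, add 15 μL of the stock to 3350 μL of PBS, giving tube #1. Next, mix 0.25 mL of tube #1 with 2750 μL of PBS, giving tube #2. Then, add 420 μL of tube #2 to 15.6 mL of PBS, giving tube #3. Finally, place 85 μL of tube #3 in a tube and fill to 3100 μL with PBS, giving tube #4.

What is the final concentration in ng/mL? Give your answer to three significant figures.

0.668 ng/mL

Step 1: 15 μL + 3350 μL = 3365 μL total → factor 3365/15 = 224.33
Step 2: 0.25 mL + 2750 μL = 3 mL total → factor 3/0.25 = 12
Step 3: 420 μL + 15.6 mL = 16020 μL total → factor 16020/420 = 38.143
Step 4: 85 μL brought to 3100 μL → factor 3100/85 = 36.471
Overall dilution factor = 224.33 × 12 × 38.143 × 36.471 = 3.7448 × 10^6
Final = 2.50 mg/mL / 3.7448 × 10^6 = 6.676 × 10^-7 mg/mL = 0.668 ng/mL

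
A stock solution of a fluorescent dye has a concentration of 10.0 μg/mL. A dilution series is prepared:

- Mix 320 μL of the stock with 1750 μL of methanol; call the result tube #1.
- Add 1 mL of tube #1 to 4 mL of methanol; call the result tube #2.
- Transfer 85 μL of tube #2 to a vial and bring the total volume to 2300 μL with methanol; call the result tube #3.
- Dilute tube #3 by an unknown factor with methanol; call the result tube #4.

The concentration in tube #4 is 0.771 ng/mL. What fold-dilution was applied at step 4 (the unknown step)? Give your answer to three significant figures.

14.8-fold

Step 1: 320 μL + 1750 μL = 2070 μL total → factor 2070/320 = 6.4688
Step 2: 1 mL + 4 mL = 5 mL total → factor 5/1 = 5
Step 3: 85 μL brought to 2300 μL → factor 2300/85 = 27.059
Step 4: unknown factor x
Product of known-step factors = 875.18
Overall factor = 10.0 μg/mL / (0.771 ng/mL) = 12970
x = 12970 / 875.18 = 14.8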